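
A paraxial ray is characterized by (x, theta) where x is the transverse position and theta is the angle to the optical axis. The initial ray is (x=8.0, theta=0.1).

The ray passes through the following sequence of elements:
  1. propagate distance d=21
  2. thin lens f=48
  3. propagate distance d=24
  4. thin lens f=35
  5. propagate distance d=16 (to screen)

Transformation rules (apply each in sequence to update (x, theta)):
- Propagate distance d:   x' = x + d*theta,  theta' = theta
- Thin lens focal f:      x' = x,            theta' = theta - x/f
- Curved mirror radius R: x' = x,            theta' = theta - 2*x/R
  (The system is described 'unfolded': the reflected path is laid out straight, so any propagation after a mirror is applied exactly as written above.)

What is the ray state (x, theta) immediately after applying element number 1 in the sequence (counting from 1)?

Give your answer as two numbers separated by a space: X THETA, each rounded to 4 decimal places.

Initial: x=8.0000 theta=0.1000
After 1 (propagate distance d=21): x=10.1000 theta=0.1000
Rounded to 4 decimal places: x = 10.1000, theta = 0.1000

Answer: 10.1000 0.1000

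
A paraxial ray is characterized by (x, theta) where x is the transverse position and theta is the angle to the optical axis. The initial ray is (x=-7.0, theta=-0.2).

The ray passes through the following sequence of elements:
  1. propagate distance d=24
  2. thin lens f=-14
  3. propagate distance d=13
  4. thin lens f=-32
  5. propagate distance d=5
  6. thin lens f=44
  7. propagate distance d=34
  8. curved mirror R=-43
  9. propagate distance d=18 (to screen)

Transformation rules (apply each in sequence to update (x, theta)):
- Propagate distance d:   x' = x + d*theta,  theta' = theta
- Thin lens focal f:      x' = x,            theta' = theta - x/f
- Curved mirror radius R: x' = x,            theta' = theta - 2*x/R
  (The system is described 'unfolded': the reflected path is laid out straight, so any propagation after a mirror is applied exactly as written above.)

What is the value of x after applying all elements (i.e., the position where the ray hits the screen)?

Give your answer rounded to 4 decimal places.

Initial: x=-7.0000 theta=-0.2000
After 1 (propagate distance d=24): x=-11.8000 theta=-0.2000
After 2 (thin lens f=-14): x=-11.8000 theta=-73/70 (≈-1.0429)
After 3 (propagate distance d=13): x=-355/14 (≈-25.3571) theta=-73/70 (≈-1.0429)
After 4 (thin lens f=-32): x=-355/14 (≈-25.3571) theta=-4111/2240 (≈-1.8353)
After 5 (propagate distance d=5): x=-15471/448 (≈-34.5335) theta=-4111/2240 (≈-1.8353)
After 6 (thin lens f=44): x=-15471/448 (≈-34.5335) theta=-103529/98560 (≈-1.0504)
After 7 (propagate distance d=34): x=-3461803/49280 (≈-70.2476) theta=-103529/98560 (≈-1.0504)
After 8 (curved mirror R=-43): x=-3461803/49280 (≈-70.2476) theta=-2614137/605440 (≈-4.3177)
After 9 (propagate distance d=18 (to screen)): x=-489919/3311 (≈-147.9671) theta=-2614137/605440 (≈-4.3177)
Rounded to 4 decimal places: x = -147.9671

Answer: -147.9671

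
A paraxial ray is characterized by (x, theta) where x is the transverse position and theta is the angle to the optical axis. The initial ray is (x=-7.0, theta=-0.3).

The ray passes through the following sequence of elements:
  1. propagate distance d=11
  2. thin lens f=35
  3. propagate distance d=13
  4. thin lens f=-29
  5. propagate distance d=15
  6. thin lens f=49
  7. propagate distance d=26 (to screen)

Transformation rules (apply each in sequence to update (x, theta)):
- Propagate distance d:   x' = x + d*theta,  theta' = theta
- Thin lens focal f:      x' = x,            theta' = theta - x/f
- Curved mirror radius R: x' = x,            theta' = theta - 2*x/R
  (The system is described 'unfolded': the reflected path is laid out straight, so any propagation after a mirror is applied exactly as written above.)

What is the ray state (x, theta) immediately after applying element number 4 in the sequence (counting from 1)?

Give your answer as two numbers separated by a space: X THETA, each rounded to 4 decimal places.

Answer: -10.3743 -0.3634

Derivation:
Initial: x=-7.0000 theta=-0.3000
After 1 (propagate distance d=11): x=-10.3000 theta=-0.3000
After 2 (thin lens f=35): x=-10.3000 theta=-1/175 (≈-0.0057)
After 3 (propagate distance d=13): x=-3631/350 (≈-10.3743) theta=-1/175 (≈-0.0057)
After 4 (thin lens f=-29): x=-3631/350 (≈-10.3743) theta=-527/1450 (≈-0.3634)
Rounded to 4 decimal places: x = -10.3743, theta = -0.3634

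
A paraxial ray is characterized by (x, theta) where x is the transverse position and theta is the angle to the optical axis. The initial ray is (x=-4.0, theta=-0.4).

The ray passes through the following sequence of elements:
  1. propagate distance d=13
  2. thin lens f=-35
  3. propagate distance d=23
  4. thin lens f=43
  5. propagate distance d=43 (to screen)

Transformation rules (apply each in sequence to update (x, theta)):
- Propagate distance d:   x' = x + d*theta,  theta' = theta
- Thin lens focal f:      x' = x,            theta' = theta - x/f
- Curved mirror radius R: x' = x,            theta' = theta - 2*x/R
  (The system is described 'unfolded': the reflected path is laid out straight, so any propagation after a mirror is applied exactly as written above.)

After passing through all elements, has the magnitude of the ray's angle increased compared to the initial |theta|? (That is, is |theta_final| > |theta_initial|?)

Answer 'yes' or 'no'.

Initial: x=-4.0000 theta=-0.4000
After 1 (propagate distance d=13): x=-9.2000 theta=-0.4000
After 2 (thin lens f=-35): x=-9.2000 theta=-116/175 (≈-0.6629)
After 3 (propagate distance d=23): x=-4278/175 (≈-24.4457) theta=-116/175 (≈-0.6629)
After 4 (thin lens f=43): x=-4278/175 (≈-24.4457) theta=-142/1505 (≈-0.0944)
After 5 (propagate distance d=43 (to screen)): x=-4988/175 (≈-28.5029) theta=-142/1505 (≈-0.0944)
|theta_initial|=0.4000 |theta_final|=142/1505 (≈0.0944) -> not increased

Answer: no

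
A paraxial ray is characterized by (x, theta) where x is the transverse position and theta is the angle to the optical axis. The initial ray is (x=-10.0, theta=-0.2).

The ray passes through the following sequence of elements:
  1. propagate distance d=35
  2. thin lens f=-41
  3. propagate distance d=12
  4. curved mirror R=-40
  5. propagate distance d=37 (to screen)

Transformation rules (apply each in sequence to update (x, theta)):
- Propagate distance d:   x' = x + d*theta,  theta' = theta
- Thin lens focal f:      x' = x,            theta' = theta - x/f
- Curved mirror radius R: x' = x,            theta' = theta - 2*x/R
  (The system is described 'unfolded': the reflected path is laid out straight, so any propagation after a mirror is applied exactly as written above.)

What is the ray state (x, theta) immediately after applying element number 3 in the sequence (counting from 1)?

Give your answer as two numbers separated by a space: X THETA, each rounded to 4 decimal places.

Answer: -24.3756 -0.6146

Derivation:
Initial: x=-10.0000 theta=-0.2000
After 1 (propagate distance d=35): x=-17.0000 theta=-0.2000
After 2 (thin lens f=-41): x=-17.0000 theta=-126/205 (≈-0.6146)
After 3 (propagate distance d=12): x=-4997/205 (≈-24.3756) theta=-126/205 (≈-0.6146)
Rounded to 4 decimal places: x = -24.3756, theta = -0.6146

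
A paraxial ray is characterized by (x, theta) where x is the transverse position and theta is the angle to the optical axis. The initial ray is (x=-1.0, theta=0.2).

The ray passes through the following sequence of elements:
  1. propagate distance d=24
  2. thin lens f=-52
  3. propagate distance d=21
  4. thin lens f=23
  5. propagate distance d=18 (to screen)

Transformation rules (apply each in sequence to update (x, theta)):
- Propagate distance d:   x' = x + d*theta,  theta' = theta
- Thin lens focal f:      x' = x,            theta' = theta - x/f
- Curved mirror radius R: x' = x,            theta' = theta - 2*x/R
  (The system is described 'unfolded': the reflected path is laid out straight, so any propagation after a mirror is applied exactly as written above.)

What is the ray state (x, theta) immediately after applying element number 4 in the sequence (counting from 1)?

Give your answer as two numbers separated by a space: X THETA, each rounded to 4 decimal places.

Answer: 9.5346 -0.1415

Derivation:
Initial: x=-1.0000 theta=0.2000
After 1 (propagate distance d=24): x=3.8000 theta=0.2000
After 2 (thin lens f=-52): x=3.8000 theta=71/260 (≈0.2731)
After 3 (propagate distance d=21): x=2479/260 (≈9.5346) theta=71/260 (≈0.2731)
After 4 (thin lens f=23): x=2479/260 (≈9.5346) theta=-423/2990 (≈-0.1415)
Rounded to 4 decimal places: x = 9.5346, theta = -0.1415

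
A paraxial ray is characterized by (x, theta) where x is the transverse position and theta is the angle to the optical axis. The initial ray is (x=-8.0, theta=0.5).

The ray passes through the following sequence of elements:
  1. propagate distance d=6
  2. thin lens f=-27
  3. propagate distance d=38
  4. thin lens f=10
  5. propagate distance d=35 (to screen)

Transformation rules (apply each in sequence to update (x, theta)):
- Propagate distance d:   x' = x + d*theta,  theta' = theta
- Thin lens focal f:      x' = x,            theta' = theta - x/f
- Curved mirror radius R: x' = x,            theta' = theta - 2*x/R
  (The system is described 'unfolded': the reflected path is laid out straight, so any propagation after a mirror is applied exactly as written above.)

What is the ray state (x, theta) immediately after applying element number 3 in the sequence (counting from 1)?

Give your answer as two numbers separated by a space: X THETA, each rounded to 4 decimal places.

Initial: x=-8.0000 theta=0.5000
After 1 (propagate distance d=6): x=-5.0000 theta=0.5000
After 2 (thin lens f=-27): x=-5.0000 theta=17/54 (≈0.3148)
After 3 (propagate distance d=38): x=188/27 (≈6.9630) theta=17/54 (≈0.3148)
Rounded to 4 decimal places: x = 6.9630, theta = 0.3148

Answer: 6.9630 0.3148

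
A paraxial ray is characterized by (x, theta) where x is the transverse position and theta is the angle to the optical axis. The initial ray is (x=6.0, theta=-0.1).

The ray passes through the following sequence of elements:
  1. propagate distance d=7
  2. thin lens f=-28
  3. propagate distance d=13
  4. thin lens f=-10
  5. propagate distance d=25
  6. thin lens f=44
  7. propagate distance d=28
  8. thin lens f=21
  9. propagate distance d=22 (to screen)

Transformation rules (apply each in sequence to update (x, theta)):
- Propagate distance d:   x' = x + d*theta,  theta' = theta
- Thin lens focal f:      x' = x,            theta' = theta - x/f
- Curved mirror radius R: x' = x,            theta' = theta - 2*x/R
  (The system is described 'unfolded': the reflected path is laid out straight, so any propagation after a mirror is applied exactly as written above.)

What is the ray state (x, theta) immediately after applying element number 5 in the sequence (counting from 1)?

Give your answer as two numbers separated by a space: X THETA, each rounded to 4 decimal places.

Answer: 24.8446 0.7354

Derivation:
Initial: x=6.0000 theta=-0.1000
After 1 (propagate distance d=7): x=5.3000 theta=-0.1000
After 2 (thin lens f=-28): x=5.3000 theta=5/56 (≈0.0893)
After 3 (propagate distance d=13): x=1809/280 (≈6.4607) theta=5/56 (≈0.0893)
After 4 (thin lens f=-10): x=1809/280 (≈6.4607) theta=2059/2800 (≈0.7354)
After 5 (propagate distance d=25): x=13913/560 (≈24.8446) theta=2059/2800 (≈0.7354)
Rounded to 4 decimal places: x = 24.8446, theta = 0.7354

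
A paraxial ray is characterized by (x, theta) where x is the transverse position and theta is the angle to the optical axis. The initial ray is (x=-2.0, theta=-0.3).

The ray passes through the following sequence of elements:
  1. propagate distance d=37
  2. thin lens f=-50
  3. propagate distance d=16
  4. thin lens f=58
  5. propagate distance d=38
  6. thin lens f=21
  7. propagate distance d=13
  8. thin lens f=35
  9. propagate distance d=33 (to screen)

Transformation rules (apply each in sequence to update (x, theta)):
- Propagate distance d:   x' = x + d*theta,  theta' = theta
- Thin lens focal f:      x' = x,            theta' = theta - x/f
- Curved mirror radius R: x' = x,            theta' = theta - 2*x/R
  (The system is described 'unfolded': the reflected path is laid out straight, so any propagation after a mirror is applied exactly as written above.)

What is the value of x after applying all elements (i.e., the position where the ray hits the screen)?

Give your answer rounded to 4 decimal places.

Initial: x=-2.0000 theta=-0.3000
After 1 (propagate distance d=37): x=-13.1000 theta=-0.3000
After 2 (thin lens f=-50): x=-13.1000 theta=-0.5620
After 3 (propagate distance d=16): x=-22.0920 theta=-0.5620
After 4 (thin lens f=58): x=-22.0920 theta=-1313/7250 (≈-0.1811)
After 5 (propagate distance d=38): x=-210061/7250 (≈-28.9739) theta=-1313/7250 (≈-0.1811)
After 6 (thin lens f=21): x=-210061/7250 (≈-28.9739) theta=91244/76125 (≈1.1986)
After 7 (propagate distance d=13): x=-2038937/152250 (≈-13.3920) theta=91244/76125 (≈1.1986)
After 8 (thin lens f=35): x=-2038937/152250 (≈-13.3920) theta=8426017/5328750 (≈1.5812)
After 9 (propagate distance d=33 (to screen)): x=103347883/2664375 (≈38.7888) theta=8426017/5328750 (≈1.5812)
Rounded to 4 decimal places: x = 38.7888

Answer: 38.7888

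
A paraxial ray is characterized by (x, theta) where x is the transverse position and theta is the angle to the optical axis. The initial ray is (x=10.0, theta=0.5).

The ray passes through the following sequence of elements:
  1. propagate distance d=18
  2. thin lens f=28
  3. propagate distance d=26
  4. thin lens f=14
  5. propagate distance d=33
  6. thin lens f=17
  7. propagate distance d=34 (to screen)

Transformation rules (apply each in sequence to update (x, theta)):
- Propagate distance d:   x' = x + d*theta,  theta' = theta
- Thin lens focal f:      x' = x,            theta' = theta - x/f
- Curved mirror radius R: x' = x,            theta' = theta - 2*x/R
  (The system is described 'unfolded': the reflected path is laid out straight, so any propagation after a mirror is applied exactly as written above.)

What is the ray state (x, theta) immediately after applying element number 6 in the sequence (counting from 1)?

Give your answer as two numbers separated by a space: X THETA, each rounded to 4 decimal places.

Answer: -25.3776 0.2887

Derivation:
Initial: x=10.0000 theta=0.5000
After 1 (propagate distance d=18): x=19.0000 theta=0.5000
After 2 (thin lens f=28): x=19.0000 theta=-5/28 (≈-0.1786)
After 3 (propagate distance d=26): x=201/14 (≈14.3571) theta=-5/28 (≈-0.1786)
After 4 (thin lens f=14): x=201/14 (≈14.3571) theta=-59/49 (≈-1.2041)
After 5 (propagate distance d=33): x=-2487/98 (≈-25.3776) theta=-59/49 (≈-1.2041)
After 6 (thin lens f=17): x=-2487/98 (≈-25.3776) theta=481/1666 (≈0.2887)
Rounded to 4 decimal places: x = -25.3776, theta = 0.2887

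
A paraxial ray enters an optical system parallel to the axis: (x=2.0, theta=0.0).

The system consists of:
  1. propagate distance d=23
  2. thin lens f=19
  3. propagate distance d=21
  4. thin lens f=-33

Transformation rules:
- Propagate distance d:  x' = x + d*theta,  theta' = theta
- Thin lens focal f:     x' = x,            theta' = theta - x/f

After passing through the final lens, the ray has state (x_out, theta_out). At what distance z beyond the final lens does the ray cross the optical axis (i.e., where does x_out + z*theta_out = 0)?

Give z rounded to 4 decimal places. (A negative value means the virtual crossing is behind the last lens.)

Answer: -1.8857

Derivation:
Initial: x=2.0000 theta=0.0000
After 1 (propagate distance d=23): x=2.0000 theta=0.0000
After 2 (thin lens f=19): x=2.0000 theta=-2/19 (≈-0.1053)
After 3 (propagate distance d=21): x=-4/19 (≈-0.2105) theta=-2/19 (≈-0.1053)
After 4 (thin lens f=-33): x=-4/19 (≈-0.2105) theta=-70/627 (≈-0.1116)
z_focus = -x_out/theta_out = -(-4/19)/(-70/627) = -66/35 ≈ -1.8857
Rounded to 4 decimal places: z = -1.8857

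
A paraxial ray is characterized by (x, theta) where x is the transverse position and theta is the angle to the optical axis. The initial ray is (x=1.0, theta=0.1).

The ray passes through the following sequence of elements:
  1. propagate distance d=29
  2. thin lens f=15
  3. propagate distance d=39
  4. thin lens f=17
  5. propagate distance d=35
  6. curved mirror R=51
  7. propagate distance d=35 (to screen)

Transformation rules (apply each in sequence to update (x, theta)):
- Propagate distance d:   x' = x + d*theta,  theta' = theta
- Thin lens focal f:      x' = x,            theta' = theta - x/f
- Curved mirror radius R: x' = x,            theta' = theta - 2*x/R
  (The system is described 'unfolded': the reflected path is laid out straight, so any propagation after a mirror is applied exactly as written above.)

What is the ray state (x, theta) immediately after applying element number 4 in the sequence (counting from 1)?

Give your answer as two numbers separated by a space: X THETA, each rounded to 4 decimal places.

Initial: x=1.0000 theta=0.1000
After 1 (propagate distance d=29): x=3.9000 theta=0.1000
After 2 (thin lens f=15): x=3.9000 theta=-0.1600
After 3 (propagate distance d=39): x=-2.3400 theta=-0.1600
After 4 (thin lens f=17): x=-2.3400 theta=-19/850 (≈-0.0224)
Rounded to 4 decimal places: x = -2.3400, theta = -0.0224

Answer: -2.3400 -0.0224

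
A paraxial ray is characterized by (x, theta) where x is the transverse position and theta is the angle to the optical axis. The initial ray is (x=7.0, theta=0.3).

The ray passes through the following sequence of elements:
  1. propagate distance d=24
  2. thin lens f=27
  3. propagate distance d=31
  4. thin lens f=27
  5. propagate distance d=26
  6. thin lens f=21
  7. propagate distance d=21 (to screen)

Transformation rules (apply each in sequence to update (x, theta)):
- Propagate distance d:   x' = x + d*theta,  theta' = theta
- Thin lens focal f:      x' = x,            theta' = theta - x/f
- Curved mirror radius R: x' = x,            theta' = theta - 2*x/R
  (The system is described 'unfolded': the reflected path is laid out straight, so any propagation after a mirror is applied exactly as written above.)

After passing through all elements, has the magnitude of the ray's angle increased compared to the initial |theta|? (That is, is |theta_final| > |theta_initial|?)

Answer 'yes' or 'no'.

Answer: no

Derivation:
Initial: x=7.0000 theta=0.3000
After 1 (propagate distance d=24): x=14.2000 theta=0.3000
After 2 (thin lens f=27): x=14.2000 theta=-61/270 (≈-0.2259)
After 3 (propagate distance d=31): x=1943/270 (≈7.1963) theta=-61/270 (≈-0.2259)
After 4 (thin lens f=27): x=1943/270 (≈7.1963) theta=-359/729 (≈-0.4925)
After 5 (propagate distance d=26): x=-40879/7290 (≈-5.6075) theta=-359/729 (≈-0.4925)
After 6 (thin lens f=21): x=-40879/7290 (≈-5.6075) theta=-34511/153090 (≈-0.2254)
After 7 (propagate distance d=21 (to screen)): x=-2513/243 (≈-10.3416) theta=-34511/153090 (≈-0.2254)
|theta_initial|=0.3000 |theta_final|=34511/153090 (≈0.2254) -> not increased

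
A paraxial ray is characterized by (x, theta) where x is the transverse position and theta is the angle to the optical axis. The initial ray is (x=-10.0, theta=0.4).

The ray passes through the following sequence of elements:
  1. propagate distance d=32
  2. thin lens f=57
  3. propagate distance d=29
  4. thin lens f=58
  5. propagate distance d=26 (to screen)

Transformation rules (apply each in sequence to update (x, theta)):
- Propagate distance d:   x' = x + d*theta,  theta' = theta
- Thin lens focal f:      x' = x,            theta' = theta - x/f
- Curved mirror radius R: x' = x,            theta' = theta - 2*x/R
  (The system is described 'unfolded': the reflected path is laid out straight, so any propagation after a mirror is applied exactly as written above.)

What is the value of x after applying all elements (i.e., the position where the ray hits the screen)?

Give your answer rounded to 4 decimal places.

Initial: x=-10.0000 theta=0.4000
After 1 (propagate distance d=32): x=2.8000 theta=0.4000
After 2 (thin lens f=57): x=2.8000 theta=20/57 (≈0.3509)
After 3 (propagate distance d=29): x=3698/285 (≈12.9754) theta=20/57 (≈0.3509)
After 4 (thin lens f=58): x=3698/285 (≈12.9754) theta=1051/8265 (≈0.1272)
After 5 (propagate distance d=26 (to screen)): x=44856/2755 (≈16.2817) theta=1051/8265 (≈0.1272)
Rounded to 4 decimal places: x = 16.2817

Answer: 16.2817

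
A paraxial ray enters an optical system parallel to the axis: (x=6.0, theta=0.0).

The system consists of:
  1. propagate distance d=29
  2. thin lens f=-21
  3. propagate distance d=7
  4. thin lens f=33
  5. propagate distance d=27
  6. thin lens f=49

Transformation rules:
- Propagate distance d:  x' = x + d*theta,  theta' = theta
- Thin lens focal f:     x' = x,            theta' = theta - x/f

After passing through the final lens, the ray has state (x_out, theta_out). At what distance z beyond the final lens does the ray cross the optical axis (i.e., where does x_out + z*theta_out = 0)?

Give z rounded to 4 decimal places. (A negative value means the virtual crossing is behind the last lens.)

Initial: x=6.0000 theta=0.0000
After 1 (propagate distance d=29): x=6.0000 theta=0.0000
After 2 (thin lens f=-21): x=6.0000 theta=2/7 (≈0.2857)
After 3 (propagate distance d=7): x=8.0000 theta=2/7 (≈0.2857)
After 4 (thin lens f=33): x=8.0000 theta=10/231 (≈0.0433)
After 5 (propagate distance d=27): x=706/77 (≈9.1688) theta=10/231 (≈0.0433)
After 6 (thin lens f=49): x=706/77 (≈9.1688) theta=-148/1029 (≈-0.1438)
z_focus = -x_out/theta_out = -(706/77)/(-148/1029) = 51891/814 ≈ 63.7482
Rounded to 4 decimal places: z = 63.7482

Answer: 63.7482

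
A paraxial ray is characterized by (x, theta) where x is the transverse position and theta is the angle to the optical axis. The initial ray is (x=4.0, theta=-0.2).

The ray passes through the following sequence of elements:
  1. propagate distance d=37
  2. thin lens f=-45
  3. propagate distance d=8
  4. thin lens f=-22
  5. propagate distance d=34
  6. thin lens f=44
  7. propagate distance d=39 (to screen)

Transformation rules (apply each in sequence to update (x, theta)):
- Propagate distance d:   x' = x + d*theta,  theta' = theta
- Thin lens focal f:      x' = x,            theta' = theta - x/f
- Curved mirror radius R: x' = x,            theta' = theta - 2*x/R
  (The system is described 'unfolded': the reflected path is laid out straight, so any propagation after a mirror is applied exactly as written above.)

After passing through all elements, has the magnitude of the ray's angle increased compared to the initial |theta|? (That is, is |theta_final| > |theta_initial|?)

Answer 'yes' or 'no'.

Initial: x=4.0000 theta=-0.2000
After 1 (propagate distance d=37): x=-3.4000 theta=-0.2000
After 2 (thin lens f=-45): x=-3.4000 theta=-62/225 (≈-0.2756)
After 3 (propagate distance d=8): x=-1261/225 (≈-5.6044) theta=-62/225 (≈-0.2756)
After 4 (thin lens f=-22): x=-1261/225 (≈-5.6044) theta=-35/66 (≈-0.5303)
After 5 (propagate distance d=34): x=-58496/2475 (≈-23.6347) theta=-35/66 (≈-0.5303)
After 6 (thin lens f=44): x=-58496/2475 (≈-23.6347) theta=373/54450 (≈0.0069)
After 7 (propagate distance d=39 (to screen)): x=-254473/10890 (≈-23.3676) theta=373/54450 (≈0.0069)
|theta_initial|=0.2000 |theta_final|=373/54450 (≈0.0069) -> not increased

Answer: no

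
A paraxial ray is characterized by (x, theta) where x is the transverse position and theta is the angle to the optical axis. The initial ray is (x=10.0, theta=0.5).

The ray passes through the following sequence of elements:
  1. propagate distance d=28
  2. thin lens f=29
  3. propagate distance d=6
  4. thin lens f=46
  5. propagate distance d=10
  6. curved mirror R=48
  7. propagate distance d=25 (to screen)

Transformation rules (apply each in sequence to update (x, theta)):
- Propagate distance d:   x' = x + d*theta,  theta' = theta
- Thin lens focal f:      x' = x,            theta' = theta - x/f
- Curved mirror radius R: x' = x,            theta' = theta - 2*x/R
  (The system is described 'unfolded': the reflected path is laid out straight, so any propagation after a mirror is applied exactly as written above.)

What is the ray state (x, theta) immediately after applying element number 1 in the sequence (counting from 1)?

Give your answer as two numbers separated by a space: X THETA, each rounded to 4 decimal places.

Initial: x=10.0000 theta=0.5000
After 1 (propagate distance d=28): x=24.0000 theta=0.5000
Rounded to 4 decimal places: x = 24.0000, theta = 0.5000

Answer: 24.0000 0.5000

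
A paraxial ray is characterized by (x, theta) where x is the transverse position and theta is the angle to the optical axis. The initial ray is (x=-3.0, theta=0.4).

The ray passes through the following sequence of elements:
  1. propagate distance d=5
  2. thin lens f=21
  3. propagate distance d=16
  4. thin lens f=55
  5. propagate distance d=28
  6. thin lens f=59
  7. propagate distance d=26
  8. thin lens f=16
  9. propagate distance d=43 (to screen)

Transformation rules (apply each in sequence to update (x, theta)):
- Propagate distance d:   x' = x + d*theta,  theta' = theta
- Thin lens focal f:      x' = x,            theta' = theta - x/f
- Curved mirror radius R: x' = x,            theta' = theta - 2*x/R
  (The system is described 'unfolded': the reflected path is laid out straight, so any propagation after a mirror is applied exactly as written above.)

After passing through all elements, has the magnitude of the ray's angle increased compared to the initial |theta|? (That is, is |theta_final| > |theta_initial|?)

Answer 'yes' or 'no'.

Answer: yes

Derivation:
Initial: x=-3.0000 theta=0.4000
After 1 (propagate distance d=5): x=-1.0000 theta=0.4000
After 2 (thin lens f=21): x=-1.0000 theta=47/105 (≈0.4476)
After 3 (propagate distance d=16): x=647/105 (≈6.1619) theta=47/105 (≈0.4476)
After 4 (thin lens f=55): x=647/105 (≈6.1619) theta=646/1925 (≈0.3356)
After 5 (propagate distance d=28): x=89849/5775 (≈15.5583) theta=646/1925 (≈0.3356)
After 6 (thin lens f=59): x=89849/5775 (≈15.5583) theta=3499/48675 (≈0.0719)
After 7 (propagate distance d=26): x=1979303/113575 (≈17.4273) theta=3499/48675 (≈0.0719)
After 8 (thin lens f=16): x=1979303/113575 (≈17.4273) theta=-5546021/5451600 (≈-1.0173)
After 9 (propagate distance d=43 (to screen)): x=-143472359/5451600 (≈-26.3175) theta=-5546021/5451600 (≈-1.0173)
|theta_initial|=0.4000 |theta_final|=5546021/5451600 (≈1.0173) -> increased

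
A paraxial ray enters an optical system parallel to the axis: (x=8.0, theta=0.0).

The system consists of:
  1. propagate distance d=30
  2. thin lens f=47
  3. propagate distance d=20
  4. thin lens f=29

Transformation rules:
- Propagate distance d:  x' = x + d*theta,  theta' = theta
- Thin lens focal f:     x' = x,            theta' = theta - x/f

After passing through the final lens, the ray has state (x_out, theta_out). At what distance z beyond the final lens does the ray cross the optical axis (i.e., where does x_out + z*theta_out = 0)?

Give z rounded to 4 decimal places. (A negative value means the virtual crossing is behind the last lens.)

Answer: 13.9821

Derivation:
Initial: x=8.0000 theta=0.0000
After 1 (propagate distance d=30): x=8.0000 theta=0.0000
After 2 (thin lens f=47): x=8.0000 theta=-8/47 (≈-0.1702)
After 3 (propagate distance d=20): x=216/47 (≈4.5957) theta=-8/47 (≈-0.1702)
After 4 (thin lens f=29): x=216/47 (≈4.5957) theta=-448/1363 (≈-0.3287)
z_focus = -x_out/theta_out = -(216/47)/(-448/1363) = 783/56 ≈ 13.9821
Rounded to 4 decimal places: z = 13.9821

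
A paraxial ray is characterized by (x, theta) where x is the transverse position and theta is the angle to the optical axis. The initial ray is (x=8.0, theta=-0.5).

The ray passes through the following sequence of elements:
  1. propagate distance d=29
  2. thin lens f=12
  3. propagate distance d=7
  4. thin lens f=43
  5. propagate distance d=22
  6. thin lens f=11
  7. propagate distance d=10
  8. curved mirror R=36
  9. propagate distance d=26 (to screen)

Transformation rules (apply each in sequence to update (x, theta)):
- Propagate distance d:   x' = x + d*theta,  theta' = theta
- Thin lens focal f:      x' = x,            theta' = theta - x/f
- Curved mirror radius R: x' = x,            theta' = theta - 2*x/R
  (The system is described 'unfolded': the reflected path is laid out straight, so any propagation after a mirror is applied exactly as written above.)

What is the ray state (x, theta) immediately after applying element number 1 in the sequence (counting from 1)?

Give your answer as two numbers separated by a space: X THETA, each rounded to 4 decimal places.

Answer: -6.5000 -0.5000

Derivation:
Initial: x=8.0000 theta=-0.5000
After 1 (propagate distance d=29): x=-6.5000 theta=-0.5000
Rounded to 4 decimal places: x = -6.5000, theta = -0.5000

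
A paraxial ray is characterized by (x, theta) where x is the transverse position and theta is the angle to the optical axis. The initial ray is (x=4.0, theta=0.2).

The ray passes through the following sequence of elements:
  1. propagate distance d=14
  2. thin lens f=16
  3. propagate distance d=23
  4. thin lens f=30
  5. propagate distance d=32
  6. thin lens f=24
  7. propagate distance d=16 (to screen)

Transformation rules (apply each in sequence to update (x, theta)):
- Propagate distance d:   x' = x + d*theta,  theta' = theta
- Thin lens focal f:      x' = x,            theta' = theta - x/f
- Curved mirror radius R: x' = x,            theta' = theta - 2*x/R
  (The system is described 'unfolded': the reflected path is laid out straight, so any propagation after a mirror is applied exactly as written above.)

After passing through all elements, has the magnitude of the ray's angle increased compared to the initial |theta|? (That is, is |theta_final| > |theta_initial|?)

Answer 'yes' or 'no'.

Initial: x=4.0000 theta=0.2000
After 1 (propagate distance d=14): x=6.8000 theta=0.2000
After 2 (thin lens f=16): x=6.8000 theta=-0.2250
After 3 (propagate distance d=23): x=1.6250 theta=-0.2250
After 4 (thin lens f=30): x=1.6250 theta=-67/240 (≈-0.2792)
After 5 (propagate distance d=32): x=-877/120 (≈-7.3083) theta=-67/240 (≈-0.2792)
After 6 (thin lens f=24): x=-877/120 (≈-7.3083) theta=73/2880 (≈0.0253)
After 7 (propagate distance d=16 (to screen)): x=-497/72 (≈-6.9028) theta=73/2880 (≈0.0253)
|theta_initial|=0.2000 |theta_final|=73/2880 (≈0.0253) -> not increased

Answer: no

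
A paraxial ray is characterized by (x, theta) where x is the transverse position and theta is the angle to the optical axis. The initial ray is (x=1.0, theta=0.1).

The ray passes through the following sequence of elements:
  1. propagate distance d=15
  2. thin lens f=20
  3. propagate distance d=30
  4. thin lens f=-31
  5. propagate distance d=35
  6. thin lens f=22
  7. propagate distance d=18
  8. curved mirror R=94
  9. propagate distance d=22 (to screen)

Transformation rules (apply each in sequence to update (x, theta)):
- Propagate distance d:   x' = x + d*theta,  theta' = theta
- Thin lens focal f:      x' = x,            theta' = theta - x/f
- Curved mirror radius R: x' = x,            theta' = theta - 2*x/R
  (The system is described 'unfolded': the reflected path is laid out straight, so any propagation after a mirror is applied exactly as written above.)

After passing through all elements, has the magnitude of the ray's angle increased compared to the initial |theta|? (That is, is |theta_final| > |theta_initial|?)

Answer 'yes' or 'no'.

Answer: yes

Derivation:
Initial: x=1.0000 theta=0.1000
After 1 (propagate distance d=15): x=2.5000 theta=0.1000
After 2 (thin lens f=20): x=2.5000 theta=-0.0250
After 3 (propagate distance d=30): x=1.7500 theta=-0.0250
After 4 (thin lens f=-31): x=1.7500 theta=39/1240 (≈0.0315)
After 5 (propagate distance d=35): x=707/248 (≈2.8508) theta=39/1240 (≈0.0315)
After 6 (thin lens f=22): x=707/248 (≈2.8508) theta=-2677/27280 (≈-0.0981)
After 7 (propagate distance d=18): x=1849/1705 (≈1.0845) theta=-2677/27280 (≈-0.0981)
After 8 (curved mirror R=94): x=1849/1705 (≈1.0845) theta=-5013/41360 (≈-0.1212)
After 9 (propagate distance d=22 (to screen)): x=-1014209/641080 (≈-1.5820) theta=-5013/41360 (≈-0.1212)
|theta_initial|=0.1000 |theta_final|=5013/41360 (≈0.1212) -> increased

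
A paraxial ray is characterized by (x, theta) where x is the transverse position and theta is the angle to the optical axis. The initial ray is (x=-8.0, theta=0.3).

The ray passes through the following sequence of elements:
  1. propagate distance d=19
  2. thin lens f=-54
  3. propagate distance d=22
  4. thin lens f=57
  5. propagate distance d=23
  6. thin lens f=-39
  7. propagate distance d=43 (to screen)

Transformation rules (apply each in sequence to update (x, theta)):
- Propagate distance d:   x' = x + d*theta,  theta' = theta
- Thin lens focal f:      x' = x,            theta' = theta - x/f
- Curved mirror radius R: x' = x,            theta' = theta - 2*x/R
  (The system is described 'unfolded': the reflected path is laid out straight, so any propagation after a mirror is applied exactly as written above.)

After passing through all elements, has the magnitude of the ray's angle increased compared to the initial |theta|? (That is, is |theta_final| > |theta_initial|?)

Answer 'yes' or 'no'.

Initial: x=-8.0000 theta=0.3000
After 1 (propagate distance d=19): x=-2.3000 theta=0.3000
After 2 (thin lens f=-54): x=-2.3000 theta=139/540 (≈0.2574)
After 3 (propagate distance d=22): x=454/135 (≈3.3630) theta=139/540 (≈0.2574)
After 4 (thin lens f=57): x=454/135 (≈3.3630) theta=6107/30780 (≈0.1984)
After 5 (propagate distance d=23): x=243973/30780 (≈7.9263) theta=6107/30780 (≈0.1984)
After 6 (thin lens f=-39): x=243973/30780 (≈7.9263) theta=241073/600210 (≈0.4016)
After 7 (propagate distance d=43 (to screen)): x=6049445/240084 (≈25.1972) theta=241073/600210 (≈0.4016)
|theta_initial|=0.3000 |theta_final|=241073/600210 (≈0.4016) -> increased

Answer: yes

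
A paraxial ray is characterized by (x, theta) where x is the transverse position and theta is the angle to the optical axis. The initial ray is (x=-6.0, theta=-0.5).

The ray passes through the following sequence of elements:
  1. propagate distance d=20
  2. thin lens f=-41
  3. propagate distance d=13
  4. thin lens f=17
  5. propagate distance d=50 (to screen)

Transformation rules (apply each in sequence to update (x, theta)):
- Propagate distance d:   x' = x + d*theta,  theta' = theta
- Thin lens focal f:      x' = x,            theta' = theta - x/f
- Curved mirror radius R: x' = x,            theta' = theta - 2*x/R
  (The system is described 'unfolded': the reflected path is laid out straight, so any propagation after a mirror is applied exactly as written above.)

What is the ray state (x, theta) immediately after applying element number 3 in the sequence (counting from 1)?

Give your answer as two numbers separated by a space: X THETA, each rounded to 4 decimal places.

Answer: -27.5732 -0.8902

Derivation:
Initial: x=-6.0000 theta=-0.5000
After 1 (propagate distance d=20): x=-16.0000 theta=-0.5000
After 2 (thin lens f=-41): x=-16.0000 theta=-73/82 (≈-0.8902)
After 3 (propagate distance d=13): x=-2261/82 (≈-27.5732) theta=-73/82 (≈-0.8902)
Rounded to 4 decimal places: x = -27.5732, theta = -0.8902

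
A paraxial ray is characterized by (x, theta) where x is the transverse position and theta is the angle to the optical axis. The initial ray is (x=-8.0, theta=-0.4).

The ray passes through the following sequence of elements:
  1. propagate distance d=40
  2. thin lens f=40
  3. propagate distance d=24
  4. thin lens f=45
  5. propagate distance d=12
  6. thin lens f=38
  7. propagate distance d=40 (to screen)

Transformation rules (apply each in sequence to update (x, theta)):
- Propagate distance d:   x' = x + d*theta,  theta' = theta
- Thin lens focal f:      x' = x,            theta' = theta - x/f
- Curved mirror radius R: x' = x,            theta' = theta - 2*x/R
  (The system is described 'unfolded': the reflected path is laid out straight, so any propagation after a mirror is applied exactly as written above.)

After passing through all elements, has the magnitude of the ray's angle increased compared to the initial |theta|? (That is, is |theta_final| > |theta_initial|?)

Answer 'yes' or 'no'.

Answer: yes

Derivation:
Initial: x=-8.0000 theta=-0.4000
After 1 (propagate distance d=40): x=-24.0000 theta=-0.4000
After 2 (thin lens f=40): x=-24.0000 theta=0.2000
After 3 (propagate distance d=24): x=-19.2000 theta=0.2000
After 4 (thin lens f=45): x=-19.2000 theta=47/75 (≈0.6267)
After 5 (propagate distance d=12): x=-11.6800 theta=47/75 (≈0.6267)
After 6 (thin lens f=38): x=-11.6800 theta=1331/1425 (≈0.9340)
After 7 (propagate distance d=40 (to screen)): x=36596/1425 (≈25.6814) theta=1331/1425 (≈0.9340)
|theta_initial|=0.4000 |theta_final|=1331/1425 (≈0.9340) -> increased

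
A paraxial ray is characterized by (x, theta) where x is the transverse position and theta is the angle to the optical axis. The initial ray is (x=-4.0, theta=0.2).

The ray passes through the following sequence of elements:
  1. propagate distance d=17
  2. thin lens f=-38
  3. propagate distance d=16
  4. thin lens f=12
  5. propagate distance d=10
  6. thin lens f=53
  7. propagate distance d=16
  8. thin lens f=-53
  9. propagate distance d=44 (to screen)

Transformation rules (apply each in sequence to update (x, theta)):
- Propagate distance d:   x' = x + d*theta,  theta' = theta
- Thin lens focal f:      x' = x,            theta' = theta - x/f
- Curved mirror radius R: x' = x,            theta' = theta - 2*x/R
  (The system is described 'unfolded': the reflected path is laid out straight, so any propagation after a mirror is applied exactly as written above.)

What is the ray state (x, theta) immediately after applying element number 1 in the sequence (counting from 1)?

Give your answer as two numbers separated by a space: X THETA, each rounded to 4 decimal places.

Answer: -0.6000 0.2000

Derivation:
Initial: x=-4.0000 theta=0.2000
After 1 (propagate distance d=17): x=-0.6000 theta=0.2000
Rounded to 4 decimal places: x = -0.6000, theta = 0.2000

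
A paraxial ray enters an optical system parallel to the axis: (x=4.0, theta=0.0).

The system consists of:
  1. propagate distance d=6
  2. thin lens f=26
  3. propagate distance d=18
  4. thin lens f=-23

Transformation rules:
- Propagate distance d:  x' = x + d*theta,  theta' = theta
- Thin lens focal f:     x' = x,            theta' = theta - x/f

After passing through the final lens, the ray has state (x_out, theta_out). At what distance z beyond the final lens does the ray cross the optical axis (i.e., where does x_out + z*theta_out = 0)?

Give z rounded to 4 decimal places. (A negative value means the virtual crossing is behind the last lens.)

Initial: x=4.0000 theta=0.0000
After 1 (propagate distance d=6): x=4.0000 theta=0.0000
After 2 (thin lens f=26): x=4.0000 theta=-2/13 (≈-0.1538)
After 3 (propagate distance d=18): x=16/13 (≈1.2308) theta=-2/13 (≈-0.1538)
After 4 (thin lens f=-23): x=16/13 (≈1.2308) theta=-30/299 (≈-0.1003)
z_focus = -x_out/theta_out = -(16/13)/(-30/299) = 184/15 ≈ 12.2667
Rounded to 4 decimal places: z = 12.2667

Answer: 12.2667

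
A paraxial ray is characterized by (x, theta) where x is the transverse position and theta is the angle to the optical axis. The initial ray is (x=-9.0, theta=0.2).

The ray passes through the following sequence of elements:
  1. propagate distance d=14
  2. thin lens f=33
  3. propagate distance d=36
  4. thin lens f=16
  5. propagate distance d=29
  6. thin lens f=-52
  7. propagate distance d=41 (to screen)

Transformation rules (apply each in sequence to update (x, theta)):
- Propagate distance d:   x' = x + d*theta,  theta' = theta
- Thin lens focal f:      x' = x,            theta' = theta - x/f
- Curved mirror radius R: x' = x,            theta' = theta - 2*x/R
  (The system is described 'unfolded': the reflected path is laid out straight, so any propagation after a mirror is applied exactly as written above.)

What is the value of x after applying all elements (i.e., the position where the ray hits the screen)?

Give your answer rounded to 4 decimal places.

Answer: 4.8447

Derivation:
Initial: x=-9.0000 theta=0.2000
After 1 (propagate distance d=14): x=-6.2000 theta=0.2000
After 2 (thin lens f=33): x=-6.2000 theta=64/165 (≈0.3879)
After 3 (propagate distance d=36): x=427/55 (≈7.7636) theta=64/165 (≈0.3879)
After 4 (thin lens f=16): x=427/55 (≈7.7636) theta=-257/2640 (≈-0.0973)
After 5 (propagate distance d=29): x=13043/2640 (≈4.9405) theta=-257/2640 (≈-0.0973)
After 6 (thin lens f=-52): x=13043/2640 (≈4.9405) theta=-107/45760 (≈-0.0023)
After 7 (propagate distance d=41 (to screen)): x=133015/27456 (≈4.8447) theta=-107/45760 (≈-0.0023)
Rounded to 4 decimal places: x = 4.8447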